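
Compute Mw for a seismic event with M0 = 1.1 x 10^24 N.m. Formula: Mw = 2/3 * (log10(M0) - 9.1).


log10(M0) = log10(1.1 x 10^24) = 24.0414
Mw = 2/3 * (24.0414 - 9.1)
= 2/3 * 14.9414
= 9.96

9.96


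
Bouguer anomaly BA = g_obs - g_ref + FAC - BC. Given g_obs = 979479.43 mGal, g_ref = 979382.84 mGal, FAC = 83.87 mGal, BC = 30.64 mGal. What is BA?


BA = g_obs - g_ref + FAC - BC
= 979479.43 - 979382.84 + 83.87 - 30.64
= 149.82 mGal

149.82


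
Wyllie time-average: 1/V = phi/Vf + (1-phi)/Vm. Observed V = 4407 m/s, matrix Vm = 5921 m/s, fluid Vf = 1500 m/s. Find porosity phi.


1/V - 1/Vm = 1/4407 - 1/5921 = 5.802e-05
1/Vf - 1/Vm = 1/1500 - 1/5921 = 0.00049778
phi = 5.802e-05 / 0.00049778 = 0.1166

0.1166


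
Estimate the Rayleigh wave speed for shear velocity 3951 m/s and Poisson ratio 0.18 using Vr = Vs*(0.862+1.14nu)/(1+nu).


Numerator factor = 0.862 + 1.14*0.18 = 1.0672
Denominator = 1 + 0.18 = 1.18
Vr = 3951 * 1.0672 / 1.18 = 3573.31 m/s

3573.31


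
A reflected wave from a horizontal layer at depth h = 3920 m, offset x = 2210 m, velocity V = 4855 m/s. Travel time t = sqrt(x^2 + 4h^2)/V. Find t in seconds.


x^2 + 4h^2 = 2210^2 + 4*3920^2 = 4884100 + 61465600 = 66349700
sqrt(66349700) = 8145.5325
t = 8145.5325 / 4855 = 1.6778 s

1.6778


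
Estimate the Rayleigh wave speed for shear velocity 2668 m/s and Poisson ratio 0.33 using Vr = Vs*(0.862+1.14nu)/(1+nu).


Numerator factor = 0.862 + 1.14*0.33 = 1.2382
Denominator = 1 + 0.33 = 1.33
Vr = 2668 * 1.2382 / 1.33 = 2483.85 m/s

2483.85


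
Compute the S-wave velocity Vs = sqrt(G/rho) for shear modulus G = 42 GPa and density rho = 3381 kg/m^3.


Convert G to Pa: G = 42e9 Pa
Compute G/rho = 42e9 / 3381 = 12422360.2484
Vs = sqrt(12422360.2484) = 3524.54 m/s

3524.54


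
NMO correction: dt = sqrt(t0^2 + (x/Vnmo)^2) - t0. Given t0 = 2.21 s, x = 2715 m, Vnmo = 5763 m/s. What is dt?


x/Vnmo = 2715/5763 = 0.471109
(x/Vnmo)^2 = 0.221943
t0^2 = 4.8841
sqrt(4.8841 + 0.221943) = 2.259656
dt = 2.259656 - 2.21 = 0.049656

0.049656


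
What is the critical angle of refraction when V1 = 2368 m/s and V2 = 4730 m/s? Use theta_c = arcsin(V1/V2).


V1/V2 = 2368/4730 = 0.500634
theta_c = arcsin(0.500634) = 30.042 degrees

30.042


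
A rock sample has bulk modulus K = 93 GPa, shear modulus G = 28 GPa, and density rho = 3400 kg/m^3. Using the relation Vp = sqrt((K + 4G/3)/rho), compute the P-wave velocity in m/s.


First compute the effective modulus:
K + 4G/3 = 93e9 + 4*28e9/3 = 130333333333.33 Pa
Then divide by density:
130333333333.33 / 3400 = 38333333.3333 Pa/(kg/m^3)
Take the square root:
Vp = sqrt(38333333.3333) = 6191.39 m/s

6191.39


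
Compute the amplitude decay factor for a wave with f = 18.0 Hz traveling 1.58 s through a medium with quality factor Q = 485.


pi*f*t/Q = pi*18.0*1.58/485 = 0.18422
A/A0 = exp(-0.18422) = 0.831752

0.831752


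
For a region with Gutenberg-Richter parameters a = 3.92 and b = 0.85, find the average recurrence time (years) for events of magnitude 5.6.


log10(N) = 3.92 - 0.85*5.6 = -0.84
N = 10^-0.84 = 0.144544
T = 1/N = 1/0.144544 = 6.9183 years

6.9183


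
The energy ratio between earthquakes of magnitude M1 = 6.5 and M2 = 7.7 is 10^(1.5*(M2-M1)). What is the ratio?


M2 - M1 = 7.7 - 6.5 = 1.2
1.5 * 1.2 = 1.8
ratio = 10^1.8 = 63.1

63.1


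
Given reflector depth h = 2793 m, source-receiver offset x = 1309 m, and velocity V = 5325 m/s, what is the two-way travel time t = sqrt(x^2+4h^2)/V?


x^2 + 4h^2 = 1309^2 + 4*2793^2 = 1713481 + 31203396 = 32916877
sqrt(32916877) = 5737.3232
t = 5737.3232 / 5325 = 1.0774 s

1.0774


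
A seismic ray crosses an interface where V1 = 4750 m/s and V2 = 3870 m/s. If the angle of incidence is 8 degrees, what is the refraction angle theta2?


sin(theta1) = sin(8 deg) = 0.139173
sin(theta2) = V2/V1 * sin(theta1) = 3870/4750 * 0.139173 = 0.113389
theta2 = arcsin(0.113389) = 6.5107 degrees

6.5107


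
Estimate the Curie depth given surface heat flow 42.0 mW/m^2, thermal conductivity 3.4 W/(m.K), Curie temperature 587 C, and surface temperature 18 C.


T_Curie - T_surf = 587 - 18 = 569 C
Convert q to W/m^2: 42.0 mW/m^2 = 0.042 W/m^2
d = 569 * 3.4 / 0.042 = 46061.9 m

46061.9


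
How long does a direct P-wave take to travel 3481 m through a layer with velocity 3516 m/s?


t = x / V
= 3481 / 3516
= 0.99 s

0.99


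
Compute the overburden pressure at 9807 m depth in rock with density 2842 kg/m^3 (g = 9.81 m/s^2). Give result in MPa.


P = rho * g * z / 1e6
= 2842 * 9.81 * 9807 / 1e6
= 273419356.14 / 1e6
= 273.4194 MPa

273.4194


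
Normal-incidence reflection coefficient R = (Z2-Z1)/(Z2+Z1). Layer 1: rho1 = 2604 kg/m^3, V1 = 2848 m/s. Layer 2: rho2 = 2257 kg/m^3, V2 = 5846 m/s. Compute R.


Z1 = 2604 * 2848 = 7416192
Z2 = 2257 * 5846 = 13194422
R = (13194422 - 7416192) / (13194422 + 7416192) = 5778230 / 20610614 = 0.2804

0.2804


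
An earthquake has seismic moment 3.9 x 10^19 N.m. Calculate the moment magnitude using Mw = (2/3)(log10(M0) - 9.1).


log10(M0) = log10(3.9 x 10^19) = 19.5911
Mw = 2/3 * (19.5911 - 9.1)
= 2/3 * 10.4911
= 6.99

6.99


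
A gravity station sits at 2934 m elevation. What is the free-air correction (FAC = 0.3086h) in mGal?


FAC = 0.3086 * h
= 0.3086 * 2934
= 905.4324 mGal

905.4324


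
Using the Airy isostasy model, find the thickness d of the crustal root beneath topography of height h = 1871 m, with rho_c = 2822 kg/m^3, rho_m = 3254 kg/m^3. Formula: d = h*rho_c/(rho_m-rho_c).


rho_m - rho_c = 3254 - 2822 = 432
d = 1871 * 2822 / 432
= 5279962 / 432
= 12222.13 m

12222.13


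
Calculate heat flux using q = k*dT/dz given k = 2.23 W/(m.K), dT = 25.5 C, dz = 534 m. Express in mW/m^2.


q = k * dT / dz * 1000
= 2.23 * 25.5 / 534 * 1000
= 0.106489 * 1000
= 106.4888 mW/m^2

106.4888


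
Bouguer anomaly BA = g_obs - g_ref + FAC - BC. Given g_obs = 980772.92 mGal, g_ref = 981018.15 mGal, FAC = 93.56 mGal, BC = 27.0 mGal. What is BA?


BA = g_obs - g_ref + FAC - BC
= 980772.92 - 981018.15 + 93.56 - 27.0
= -178.67 mGal

-178.67


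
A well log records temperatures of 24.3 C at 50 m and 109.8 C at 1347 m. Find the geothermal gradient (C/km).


dT = 109.8 - 24.3 = 85.5 C
dz = 1347 - 50 = 1297 m
gradient = dT/dz * 1000 = 85.5/1297 * 1000 = 65.9214 C/km

65.9214


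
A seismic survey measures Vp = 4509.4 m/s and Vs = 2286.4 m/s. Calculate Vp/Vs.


Vp/Vs = 4509.4 / 2286.4
= 1.9723

1.9723


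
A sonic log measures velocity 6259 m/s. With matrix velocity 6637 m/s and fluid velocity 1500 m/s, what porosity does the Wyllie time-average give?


1/V - 1/Vm = 1/6259 - 1/6637 = 9.1e-06
1/Vf - 1/Vm = 1/1500 - 1/6637 = 0.000516
phi = 9.1e-06 / 0.000516 = 0.0176

0.0176


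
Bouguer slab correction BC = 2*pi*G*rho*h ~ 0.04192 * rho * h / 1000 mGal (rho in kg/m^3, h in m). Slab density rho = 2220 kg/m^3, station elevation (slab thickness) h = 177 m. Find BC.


BC = 0.04192 * rho * h / 1000
= 0.04192 * 2220 * 177 / 1000
= 16.472 mGal

16.472


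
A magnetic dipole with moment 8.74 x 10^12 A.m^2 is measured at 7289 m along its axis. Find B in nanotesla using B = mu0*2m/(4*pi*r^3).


m = 8.74 x 10^12 = 8740000000000 A.m^2
2m = 17480000000000 A.m^2
r^3 = 7289^3 = 387261078569
B = (4pi*10^-7) * 17480000000000 / (4*pi * 387261078569) * 1e9
= 21966015.8339 / 4866466237814.52 * 1e9
= 4513.7508 nT

4513.7508


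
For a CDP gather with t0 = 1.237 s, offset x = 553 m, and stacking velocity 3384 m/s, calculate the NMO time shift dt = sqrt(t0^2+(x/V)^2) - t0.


x/Vnmo = 553/3384 = 0.163416
(x/Vnmo)^2 = 0.026705
t0^2 = 1.530169
sqrt(1.530169 + 0.026705) = 1.247747
dt = 1.247747 - 1.237 = 0.010747

0.010747


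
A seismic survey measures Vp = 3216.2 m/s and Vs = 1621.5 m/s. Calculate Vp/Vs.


Vp/Vs = 3216.2 / 1621.5
= 1.9835

1.9835


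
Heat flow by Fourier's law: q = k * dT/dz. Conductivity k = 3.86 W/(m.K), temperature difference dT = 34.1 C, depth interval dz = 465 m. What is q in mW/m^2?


q = k * dT / dz * 1000
= 3.86 * 34.1 / 465 * 1000
= 0.283067 * 1000
= 283.0667 mW/m^2

283.0667


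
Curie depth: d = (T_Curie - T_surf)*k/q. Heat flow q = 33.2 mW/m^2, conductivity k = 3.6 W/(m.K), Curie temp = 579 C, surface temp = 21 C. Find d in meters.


T_Curie - T_surf = 579 - 21 = 558 C
Convert q to W/m^2: 33.2 mW/m^2 = 0.0332 W/m^2
d = 558 * 3.6 / 0.0332 = 60506.02 m

60506.02


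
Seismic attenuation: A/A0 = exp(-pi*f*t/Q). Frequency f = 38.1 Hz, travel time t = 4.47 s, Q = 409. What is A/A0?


pi*f*t/Q = pi*38.1*4.47/409 = 1.308155
A/A0 = exp(-1.308155) = 0.270318

0.270318


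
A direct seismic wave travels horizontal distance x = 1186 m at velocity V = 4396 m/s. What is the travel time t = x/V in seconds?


t = x / V
= 1186 / 4396
= 0.2698 s

0.2698


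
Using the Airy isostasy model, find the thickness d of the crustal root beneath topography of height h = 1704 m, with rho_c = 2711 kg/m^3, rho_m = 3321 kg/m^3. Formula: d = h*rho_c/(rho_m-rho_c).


rho_m - rho_c = 3321 - 2711 = 610
d = 1704 * 2711 / 610
= 4619544 / 610
= 7573.02 m

7573.02


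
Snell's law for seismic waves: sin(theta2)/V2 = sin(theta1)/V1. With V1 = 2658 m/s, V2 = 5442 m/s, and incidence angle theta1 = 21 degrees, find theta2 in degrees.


sin(theta1) = sin(21 deg) = 0.358368
sin(theta2) = V2/V1 * sin(theta1) = 5442/2658 * 0.358368 = 0.733724
theta2 = arcsin(0.733724) = 47.1995 degrees

47.1995


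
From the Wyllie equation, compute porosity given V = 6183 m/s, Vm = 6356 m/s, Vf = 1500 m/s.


1/V - 1/Vm = 1/6183 - 1/6356 = 4.4e-06
1/Vf - 1/Vm = 1/1500 - 1/6356 = 0.00050934
phi = 4.4e-06 / 0.00050934 = 0.0086

0.0086


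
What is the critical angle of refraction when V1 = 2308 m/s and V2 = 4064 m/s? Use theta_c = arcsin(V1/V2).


V1/V2 = 2308/4064 = 0.567913
theta_c = arcsin(0.567913) = 34.6048 degrees

34.6048


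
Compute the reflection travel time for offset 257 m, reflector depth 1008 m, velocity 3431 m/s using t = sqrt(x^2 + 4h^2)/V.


x^2 + 4h^2 = 257^2 + 4*1008^2 = 66049 + 4064256 = 4130305
sqrt(4130305) = 2032.3152
t = 2032.3152 / 3431 = 0.5923 s

0.5923


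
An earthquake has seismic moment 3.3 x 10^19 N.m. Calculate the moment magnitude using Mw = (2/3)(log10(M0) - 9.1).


log10(M0) = log10(3.3 x 10^19) = 19.5185
Mw = 2/3 * (19.5185 - 9.1)
= 2/3 * 10.4185
= 6.95

6.95


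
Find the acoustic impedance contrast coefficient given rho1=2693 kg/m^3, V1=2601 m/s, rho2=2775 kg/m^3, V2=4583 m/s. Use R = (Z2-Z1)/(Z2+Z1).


Z1 = 2693 * 2601 = 7004493
Z2 = 2775 * 4583 = 12717825
R = (12717825 - 7004493) / (12717825 + 7004493) = 5713332 / 19722318 = 0.2897

0.2897


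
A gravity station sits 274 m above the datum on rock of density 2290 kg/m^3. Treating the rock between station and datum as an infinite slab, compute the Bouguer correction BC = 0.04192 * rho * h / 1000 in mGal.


BC = 0.04192 * rho * h / 1000
= 0.04192 * 2290 * 274 / 1000
= 26.3031 mGal

26.3031


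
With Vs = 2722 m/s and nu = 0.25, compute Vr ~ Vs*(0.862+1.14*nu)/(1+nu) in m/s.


Numerator factor = 0.862 + 1.14*0.25 = 1.147
Denominator = 1 + 0.25 = 1.25
Vr = 2722 * 1.147 / 1.25 = 2497.71 m/s

2497.71


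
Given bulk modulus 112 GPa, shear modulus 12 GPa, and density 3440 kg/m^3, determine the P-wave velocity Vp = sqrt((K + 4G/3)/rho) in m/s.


First compute the effective modulus:
K + 4G/3 = 112e9 + 4*12e9/3 = 128000000000.0 Pa
Then divide by density:
128000000000.0 / 3440 = 37209302.3256 Pa/(kg/m^3)
Take the square root:
Vp = sqrt(37209302.3256) = 6099.94 m/s

6099.94


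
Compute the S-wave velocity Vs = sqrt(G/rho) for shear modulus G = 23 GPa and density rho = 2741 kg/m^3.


Convert G to Pa: G = 23e9 Pa
Compute G/rho = 23e9 / 2741 = 8391098.1394
Vs = sqrt(8391098.1394) = 2896.74 m/s

2896.74


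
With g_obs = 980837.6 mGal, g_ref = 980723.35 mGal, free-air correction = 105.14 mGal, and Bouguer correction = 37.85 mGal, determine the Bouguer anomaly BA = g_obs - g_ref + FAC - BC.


BA = g_obs - g_ref + FAC - BC
= 980837.6 - 980723.35 + 105.14 - 37.85
= 181.54 mGal

181.54


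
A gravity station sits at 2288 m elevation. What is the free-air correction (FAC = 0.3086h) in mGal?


FAC = 0.3086 * h
= 0.3086 * 2288
= 706.0768 mGal

706.0768


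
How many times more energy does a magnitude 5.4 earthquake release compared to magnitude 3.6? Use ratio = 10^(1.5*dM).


M2 - M1 = 5.4 - 3.6 = 1.8
1.5 * 1.8 = 2.7
ratio = 10^2.7 = 501.19

501.19


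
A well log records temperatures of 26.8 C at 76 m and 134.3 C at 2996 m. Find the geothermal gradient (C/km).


dT = 134.3 - 26.8 = 107.5 C
dz = 2996 - 76 = 2920 m
gradient = dT/dz * 1000 = 107.5/2920 * 1000 = 36.8151 C/km

36.8151


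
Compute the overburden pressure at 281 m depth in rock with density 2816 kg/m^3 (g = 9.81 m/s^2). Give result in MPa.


P = rho * g * z / 1e6
= 2816 * 9.81 * 281 / 1e6
= 7762613.76 / 1e6
= 7.7626 MPa

7.7626


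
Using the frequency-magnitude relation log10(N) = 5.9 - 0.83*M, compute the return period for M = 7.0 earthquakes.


log10(N) = 5.9 - 0.83*7.0 = 0.09
N = 10^0.09 = 1.230269
T = 1/N = 1/1.230269 = 0.8128 years

0.8128


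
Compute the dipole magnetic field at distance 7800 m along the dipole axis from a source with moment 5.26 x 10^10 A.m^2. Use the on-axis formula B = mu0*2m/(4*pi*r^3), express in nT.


m = 5.26 x 10^10 = 52600000000 A.m^2
2m = 105200000000 A.m^2
r^3 = 7800^3 = 474552000000
B = (4pi*10^-7) * 105200000000 / (4*pi * 474552000000) * 1e9
= 132198.218863 / 5963396307785.37 * 1e9
= 22.1683 nT

22.1683


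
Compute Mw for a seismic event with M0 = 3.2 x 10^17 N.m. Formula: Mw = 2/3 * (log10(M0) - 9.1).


log10(M0) = log10(3.2 x 10^17) = 17.5051
Mw = 2/3 * (17.5051 - 9.1)
= 2/3 * 8.4051
= 5.6

5.6


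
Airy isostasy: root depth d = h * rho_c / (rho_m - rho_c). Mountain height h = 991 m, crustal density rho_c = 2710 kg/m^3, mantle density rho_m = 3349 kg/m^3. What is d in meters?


rho_m - rho_c = 3349 - 2710 = 639
d = 991 * 2710 / 639
= 2685610 / 639
= 4202.83 m

4202.83


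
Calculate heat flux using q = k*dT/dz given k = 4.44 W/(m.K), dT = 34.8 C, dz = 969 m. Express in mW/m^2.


q = k * dT / dz * 1000
= 4.44 * 34.8 / 969 * 1000
= 0.159455 * 1000
= 159.4551 mW/m^2

159.4551


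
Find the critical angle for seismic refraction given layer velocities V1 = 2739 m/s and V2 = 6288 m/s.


V1/V2 = 2739/6288 = 0.435592
theta_c = arcsin(0.435592) = 25.8229 degrees

25.8229


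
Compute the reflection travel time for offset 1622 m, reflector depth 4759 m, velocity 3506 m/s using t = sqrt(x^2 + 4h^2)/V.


x^2 + 4h^2 = 1622^2 + 4*4759^2 = 2630884 + 90592324 = 93223208
sqrt(93223208) = 9655.2166
t = 9655.2166 / 3506 = 2.7539 s

2.7539


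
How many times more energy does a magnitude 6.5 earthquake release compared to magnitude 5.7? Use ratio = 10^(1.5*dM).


M2 - M1 = 6.5 - 5.7 = 0.8
1.5 * 0.8 = 1.2
ratio = 10^1.2 = 15.85

15.85


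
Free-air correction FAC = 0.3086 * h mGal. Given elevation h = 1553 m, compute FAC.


FAC = 0.3086 * h
= 0.3086 * 1553
= 479.2558 mGal

479.2558


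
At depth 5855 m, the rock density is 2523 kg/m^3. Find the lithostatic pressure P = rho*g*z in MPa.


P = rho * g * z / 1e6
= 2523 * 9.81 * 5855 / 1e6
= 144914938.65 / 1e6
= 144.9149 MPa

144.9149


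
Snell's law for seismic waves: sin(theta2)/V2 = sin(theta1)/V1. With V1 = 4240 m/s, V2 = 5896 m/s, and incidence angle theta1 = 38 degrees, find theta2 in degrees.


sin(theta1) = sin(38 deg) = 0.615661
sin(theta2) = V2/V1 * sin(theta1) = 5896/4240 * 0.615661 = 0.856118
theta2 = arcsin(0.856118) = 58.8835 degrees

58.8835


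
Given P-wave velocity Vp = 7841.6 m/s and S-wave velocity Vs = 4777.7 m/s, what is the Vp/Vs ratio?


Vp/Vs = 7841.6 / 4777.7
= 1.6413

1.6413


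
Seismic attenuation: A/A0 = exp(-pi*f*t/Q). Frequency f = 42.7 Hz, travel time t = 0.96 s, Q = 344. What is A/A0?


pi*f*t/Q = pi*42.7*0.96/344 = 0.374361
A/A0 = exp(-0.374361) = 0.687729

0.687729


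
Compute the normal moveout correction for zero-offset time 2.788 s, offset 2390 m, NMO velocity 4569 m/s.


x/Vnmo = 2390/4569 = 0.52309
(x/Vnmo)^2 = 0.273624
t0^2 = 7.772944
sqrt(7.772944 + 0.273624) = 2.836647
dt = 2.836647 - 2.788 = 0.048647

0.048647


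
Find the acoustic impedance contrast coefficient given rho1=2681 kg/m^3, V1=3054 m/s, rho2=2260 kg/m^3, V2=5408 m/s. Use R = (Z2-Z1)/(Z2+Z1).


Z1 = 2681 * 3054 = 8187774
Z2 = 2260 * 5408 = 12222080
R = (12222080 - 8187774) / (12222080 + 8187774) = 4034306 / 20409854 = 0.1977

0.1977


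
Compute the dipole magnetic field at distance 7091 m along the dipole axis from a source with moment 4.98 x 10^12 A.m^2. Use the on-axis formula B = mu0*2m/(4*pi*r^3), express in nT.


m = 4.98 x 10^12 = 4980000000000 A.m^2
2m = 9960000000000 A.m^2
r^3 = 7091^3 = 356551654571
B = (4pi*10^-7) * 9960000000000 / (4*pi * 356551654571) * 1e9
= 12516105.131902 / 4480560234502.16 * 1e9
= 2793.4241 nT

2793.4241


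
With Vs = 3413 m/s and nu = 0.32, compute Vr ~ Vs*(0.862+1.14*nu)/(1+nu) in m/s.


Numerator factor = 0.862 + 1.14*0.32 = 1.2268
Denominator = 1 + 0.32 = 1.32
Vr = 3413 * 1.2268 / 1.32 = 3172.02 m/s

3172.02


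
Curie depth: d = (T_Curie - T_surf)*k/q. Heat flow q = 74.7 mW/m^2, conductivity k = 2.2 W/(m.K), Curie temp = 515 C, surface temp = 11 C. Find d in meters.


T_Curie - T_surf = 515 - 11 = 504 C
Convert q to W/m^2: 74.7 mW/m^2 = 0.0747 W/m^2
d = 504 * 2.2 / 0.0747 = 14843.37 m

14843.37


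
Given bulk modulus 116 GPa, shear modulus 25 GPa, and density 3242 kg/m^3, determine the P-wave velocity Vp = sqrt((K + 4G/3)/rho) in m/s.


First compute the effective modulus:
K + 4G/3 = 116e9 + 4*25e9/3 = 149333333333.33 Pa
Then divide by density:
149333333333.33 / 3242 = 46062101.5834 Pa/(kg/m^3)
Take the square root:
Vp = sqrt(46062101.5834) = 6786.91 m/s

6786.91


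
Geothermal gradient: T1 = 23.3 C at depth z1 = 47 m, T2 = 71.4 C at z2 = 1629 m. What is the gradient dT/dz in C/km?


dT = 71.4 - 23.3 = 48.1 C
dz = 1629 - 47 = 1582 m
gradient = dT/dz * 1000 = 48.1/1582 * 1000 = 30.4046 C/km

30.4046


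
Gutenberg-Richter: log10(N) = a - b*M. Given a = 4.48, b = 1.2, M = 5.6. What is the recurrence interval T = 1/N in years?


log10(N) = 4.48 - 1.2*5.6 = -2.24
N = 10^-2.24 = 0.005754
T = 1/N = 1/0.005754 = 173.7801 years

173.7801


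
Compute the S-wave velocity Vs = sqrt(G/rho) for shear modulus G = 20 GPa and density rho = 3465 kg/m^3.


Convert G to Pa: G = 20e9 Pa
Compute G/rho = 20e9 / 3465 = 5772005.772
Vs = sqrt(5772005.772) = 2402.5 m/s

2402.5


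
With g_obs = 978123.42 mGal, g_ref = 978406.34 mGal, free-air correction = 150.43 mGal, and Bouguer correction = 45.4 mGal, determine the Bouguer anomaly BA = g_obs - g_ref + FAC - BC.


BA = g_obs - g_ref + FAC - BC
= 978123.42 - 978406.34 + 150.43 - 45.4
= -177.89 mGal

-177.89


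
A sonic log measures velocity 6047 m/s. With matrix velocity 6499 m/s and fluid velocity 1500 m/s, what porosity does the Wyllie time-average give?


1/V - 1/Vm = 1/6047 - 1/6499 = 1.15e-05
1/Vf - 1/Vm = 1/1500 - 1/6499 = 0.0005128
phi = 1.15e-05 / 0.0005128 = 0.0224

0.0224


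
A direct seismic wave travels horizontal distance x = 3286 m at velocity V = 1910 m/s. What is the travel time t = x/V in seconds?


t = x / V
= 3286 / 1910
= 1.7204 s

1.7204


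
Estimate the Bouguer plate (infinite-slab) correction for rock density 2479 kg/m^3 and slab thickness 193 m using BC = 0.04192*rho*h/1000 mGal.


BC = 0.04192 * rho * h / 1000
= 0.04192 * 2479 * 193 / 1000
= 20.0565 mGal

20.0565


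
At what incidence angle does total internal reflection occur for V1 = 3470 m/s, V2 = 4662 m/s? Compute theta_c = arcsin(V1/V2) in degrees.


V1/V2 = 3470/4662 = 0.744316
theta_c = arcsin(0.744316) = 48.1004 degrees

48.1004


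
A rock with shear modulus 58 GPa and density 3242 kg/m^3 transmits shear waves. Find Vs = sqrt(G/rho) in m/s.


Convert G to Pa: G = 58e9 Pa
Compute G/rho = 58e9 / 3242 = 17890191.24
Vs = sqrt(17890191.24) = 4229.68 m/s

4229.68


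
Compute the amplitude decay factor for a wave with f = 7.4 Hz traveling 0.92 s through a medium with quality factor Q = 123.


pi*f*t/Q = pi*7.4*0.92/123 = 0.173886
A/A0 = exp(-0.173886) = 0.840393

0.840393


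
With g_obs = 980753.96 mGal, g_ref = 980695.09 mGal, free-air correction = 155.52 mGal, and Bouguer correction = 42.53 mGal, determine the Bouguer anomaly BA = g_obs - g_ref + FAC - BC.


BA = g_obs - g_ref + FAC - BC
= 980753.96 - 980695.09 + 155.52 - 42.53
= 171.86 mGal

171.86


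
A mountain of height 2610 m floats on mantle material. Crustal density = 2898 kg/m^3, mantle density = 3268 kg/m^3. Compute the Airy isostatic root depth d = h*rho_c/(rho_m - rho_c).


rho_m - rho_c = 3268 - 2898 = 370
d = 2610 * 2898 / 370
= 7563780 / 370
= 20442.65 m

20442.65


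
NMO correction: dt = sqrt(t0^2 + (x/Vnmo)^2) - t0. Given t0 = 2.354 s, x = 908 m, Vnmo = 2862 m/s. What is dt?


x/Vnmo = 908/2862 = 0.317261
(x/Vnmo)^2 = 0.100654
t0^2 = 5.541316
sqrt(5.541316 + 0.100654) = 2.375283
dt = 2.375283 - 2.354 = 0.021283

0.021283


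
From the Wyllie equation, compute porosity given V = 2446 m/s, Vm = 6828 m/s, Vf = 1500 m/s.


1/V - 1/Vm = 1/2446 - 1/6828 = 0.00026237
1/Vf - 1/Vm = 1/1500 - 1/6828 = 0.00052021
phi = 0.00026237 / 0.00052021 = 0.5044

0.5044


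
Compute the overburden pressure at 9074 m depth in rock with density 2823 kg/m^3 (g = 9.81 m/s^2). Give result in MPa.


P = rho * g * z / 1e6
= 2823 * 9.81 * 9074 / 1e6
= 251291998.62 / 1e6
= 251.292 MPa

251.292


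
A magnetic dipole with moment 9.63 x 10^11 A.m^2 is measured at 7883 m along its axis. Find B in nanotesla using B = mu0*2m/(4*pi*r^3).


m = 9.63 x 10^11 = 963000000000 A.m^2
2m = 1926000000000 A.m^2
r^3 = 7883^3 = 489862934387
B = (4pi*10^-7) * 1926000000000 / (4*pi * 489862934387) * 1e9
= 2420282.980326 / 6155799183744.55 * 1e9
= 393.1712 nT

393.1712


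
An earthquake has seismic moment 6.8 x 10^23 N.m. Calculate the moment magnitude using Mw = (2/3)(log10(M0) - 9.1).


log10(M0) = log10(6.8 x 10^23) = 23.8325
Mw = 2/3 * (23.8325 - 9.1)
= 2/3 * 14.7325
= 9.82

9.82


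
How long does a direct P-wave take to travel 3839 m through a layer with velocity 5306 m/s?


t = x / V
= 3839 / 5306
= 0.7235 s

0.7235


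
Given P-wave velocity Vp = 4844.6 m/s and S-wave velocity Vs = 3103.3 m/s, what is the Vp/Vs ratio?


Vp/Vs = 4844.6 / 3103.3
= 1.5611

1.5611


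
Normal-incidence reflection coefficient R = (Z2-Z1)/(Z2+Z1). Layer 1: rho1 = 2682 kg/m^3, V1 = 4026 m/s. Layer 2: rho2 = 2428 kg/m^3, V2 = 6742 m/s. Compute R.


Z1 = 2682 * 4026 = 10797732
Z2 = 2428 * 6742 = 16369576
R = (16369576 - 10797732) / (16369576 + 10797732) = 5571844 / 27167308 = 0.2051

0.2051


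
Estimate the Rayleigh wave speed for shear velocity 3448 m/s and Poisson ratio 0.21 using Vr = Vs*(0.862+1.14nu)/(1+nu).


Numerator factor = 0.862 + 1.14*0.21 = 1.1014
Denominator = 1 + 0.21 = 1.21
Vr = 3448 * 1.1014 / 1.21 = 3138.53 m/s

3138.53


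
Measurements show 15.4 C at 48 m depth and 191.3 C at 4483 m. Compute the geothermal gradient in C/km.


dT = 191.3 - 15.4 = 175.9 C
dz = 4483 - 48 = 4435 m
gradient = dT/dz * 1000 = 175.9/4435 * 1000 = 39.6618 C/km

39.6618


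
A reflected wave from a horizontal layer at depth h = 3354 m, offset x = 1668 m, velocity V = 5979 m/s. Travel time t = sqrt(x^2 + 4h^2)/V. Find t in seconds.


x^2 + 4h^2 = 1668^2 + 4*3354^2 = 2782224 + 44997264 = 47779488
sqrt(47779488) = 6912.2708
t = 6912.2708 / 5979 = 1.1561 s

1.1561


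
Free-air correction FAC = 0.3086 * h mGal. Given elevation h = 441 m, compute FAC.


FAC = 0.3086 * h
= 0.3086 * 441
= 136.0926 mGal

136.0926


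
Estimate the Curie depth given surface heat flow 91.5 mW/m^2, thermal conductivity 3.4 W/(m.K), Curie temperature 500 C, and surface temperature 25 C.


T_Curie - T_surf = 500 - 25 = 475 C
Convert q to W/m^2: 91.5 mW/m^2 = 0.0915 W/m^2
d = 475 * 3.4 / 0.0915 = 17650.27 m

17650.27


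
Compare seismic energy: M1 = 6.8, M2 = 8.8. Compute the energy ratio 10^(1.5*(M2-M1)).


M2 - M1 = 8.8 - 6.8 = 2.0
1.5 * 2.0 = 3.0
ratio = 10^3.0 = 1000.0

1000.0


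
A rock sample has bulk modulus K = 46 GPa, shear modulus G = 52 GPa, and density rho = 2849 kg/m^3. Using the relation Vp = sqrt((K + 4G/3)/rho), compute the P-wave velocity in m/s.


First compute the effective modulus:
K + 4G/3 = 46e9 + 4*52e9/3 = 115333333333.33 Pa
Then divide by density:
115333333333.33 / 2849 = 40482040.482 Pa/(kg/m^3)
Take the square root:
Vp = sqrt(40482040.482) = 6362.55 m/s

6362.55


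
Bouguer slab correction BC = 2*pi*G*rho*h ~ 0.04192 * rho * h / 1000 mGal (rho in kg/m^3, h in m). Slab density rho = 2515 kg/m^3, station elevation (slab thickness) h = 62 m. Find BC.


BC = 0.04192 * rho * h / 1000
= 0.04192 * 2515 * 62 / 1000
= 6.5366 mGal

6.5366


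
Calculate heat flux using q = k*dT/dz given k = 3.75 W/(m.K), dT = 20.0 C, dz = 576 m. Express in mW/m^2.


q = k * dT / dz * 1000
= 3.75 * 20.0 / 576 * 1000
= 0.130208 * 1000
= 130.2083 mW/m^2

130.2083


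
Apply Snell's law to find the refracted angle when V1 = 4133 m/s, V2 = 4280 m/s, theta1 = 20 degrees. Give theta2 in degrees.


sin(theta1) = sin(20 deg) = 0.34202
sin(theta2) = V2/V1 * sin(theta1) = 4280/4133 * 0.34202 = 0.354185
theta2 = arcsin(0.354185) = 20.7435 degrees

20.7435


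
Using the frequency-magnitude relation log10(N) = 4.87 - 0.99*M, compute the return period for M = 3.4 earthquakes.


log10(N) = 4.87 - 0.99*3.4 = 1.504
N = 10^1.504 = 31.915379
T = 1/N = 1/31.915379 = 0.0313 years

0.0313


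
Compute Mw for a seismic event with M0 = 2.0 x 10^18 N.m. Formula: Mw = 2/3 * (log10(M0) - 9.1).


log10(M0) = log10(2.0 x 10^18) = 18.301
Mw = 2/3 * (18.301 - 9.1)
= 2/3 * 9.201
= 6.13

6.13


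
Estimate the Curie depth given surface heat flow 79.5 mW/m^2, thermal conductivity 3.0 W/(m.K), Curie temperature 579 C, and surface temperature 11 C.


T_Curie - T_surf = 579 - 11 = 568 C
Convert q to W/m^2: 79.5 mW/m^2 = 0.0795 W/m^2
d = 568 * 3.0 / 0.0795 = 21433.96 m

21433.96


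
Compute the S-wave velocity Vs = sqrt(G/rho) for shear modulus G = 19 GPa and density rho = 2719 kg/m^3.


Convert G to Pa: G = 19e9 Pa
Compute G/rho = 19e9 / 2719 = 6987863.185
Vs = sqrt(6987863.185) = 2643.46 m/s

2643.46


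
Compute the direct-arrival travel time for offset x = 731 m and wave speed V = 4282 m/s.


t = x / V
= 731 / 4282
= 0.1707 s

0.1707


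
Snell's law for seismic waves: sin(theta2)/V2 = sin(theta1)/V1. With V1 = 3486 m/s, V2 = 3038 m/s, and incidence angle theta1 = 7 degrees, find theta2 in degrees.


sin(theta1) = sin(7 deg) = 0.121869
sin(theta2) = V2/V1 * sin(theta1) = 3038/3486 * 0.121869 = 0.106207
theta2 = arcsin(0.106207) = 6.0967 degrees

6.0967


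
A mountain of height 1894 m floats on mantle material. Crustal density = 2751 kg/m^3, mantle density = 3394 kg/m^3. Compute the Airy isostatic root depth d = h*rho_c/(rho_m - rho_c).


rho_m - rho_c = 3394 - 2751 = 643
d = 1894 * 2751 / 643
= 5210394 / 643
= 8103.26 m

8103.26


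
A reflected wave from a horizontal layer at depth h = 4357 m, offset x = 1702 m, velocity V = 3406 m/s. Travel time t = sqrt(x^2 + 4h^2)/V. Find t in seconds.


x^2 + 4h^2 = 1702^2 + 4*4357^2 = 2896804 + 75933796 = 78830600
sqrt(78830600) = 8878.6598
t = 8878.6598 / 3406 = 2.6068 s

2.6068


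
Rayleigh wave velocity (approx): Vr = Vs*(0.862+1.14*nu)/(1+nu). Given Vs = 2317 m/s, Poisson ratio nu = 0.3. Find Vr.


Numerator factor = 0.862 + 1.14*0.3 = 1.204
Denominator = 1 + 0.3 = 1.3
Vr = 2317 * 1.204 / 1.3 = 2145.9 m/s

2145.9


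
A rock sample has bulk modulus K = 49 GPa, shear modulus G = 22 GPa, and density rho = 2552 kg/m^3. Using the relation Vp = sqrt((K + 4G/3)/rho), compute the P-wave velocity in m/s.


First compute the effective modulus:
K + 4G/3 = 49e9 + 4*22e9/3 = 78333333333.33 Pa
Then divide by density:
78333333333.33 / 2552 = 30694879.8328 Pa/(kg/m^3)
Take the square root:
Vp = sqrt(30694879.8328) = 5540.3 m/s

5540.3


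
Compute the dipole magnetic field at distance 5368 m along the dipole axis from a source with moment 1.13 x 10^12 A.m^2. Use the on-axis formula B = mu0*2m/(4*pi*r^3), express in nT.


m = 1.13 x 10^12 = 1130000000000 A.m^2
2m = 2260000000000 A.m^2
r^3 = 5368^3 = 154681196032
B = (4pi*10^-7) * 2260000000000 / (4*pi * 154681196032) * 1e9
= 2839999.758845 / 1943781236410.46 * 1e9
= 1461.0696 nT

1461.0696


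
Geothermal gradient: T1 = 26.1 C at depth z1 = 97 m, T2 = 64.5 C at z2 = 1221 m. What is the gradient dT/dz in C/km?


dT = 64.5 - 26.1 = 38.4 C
dz = 1221 - 97 = 1124 m
gradient = dT/dz * 1000 = 38.4/1124 * 1000 = 34.1637 C/km

34.1637


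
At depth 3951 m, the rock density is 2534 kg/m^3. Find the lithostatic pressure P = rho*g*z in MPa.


P = rho * g * z / 1e6
= 2534 * 9.81 * 3951 / 1e6
= 98216091.54 / 1e6
= 98.2161 MPa

98.2161


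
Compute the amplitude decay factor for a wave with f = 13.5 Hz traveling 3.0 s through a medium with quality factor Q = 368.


pi*f*t/Q = pi*13.5*3.0/368 = 0.345746
A/A0 = exp(-0.345746) = 0.707692

0.707692


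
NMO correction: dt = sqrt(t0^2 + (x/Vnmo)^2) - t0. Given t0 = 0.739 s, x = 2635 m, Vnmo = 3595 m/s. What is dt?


x/Vnmo = 2635/3595 = 0.732962
(x/Vnmo)^2 = 0.537234
t0^2 = 0.546121
sqrt(0.546121 + 0.537234) = 1.040843
dt = 1.040843 - 0.739 = 0.301843

0.301843


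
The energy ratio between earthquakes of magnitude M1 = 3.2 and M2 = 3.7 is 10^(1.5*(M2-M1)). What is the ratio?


M2 - M1 = 3.7 - 3.2 = 0.5
1.5 * 0.5 = 0.75
ratio = 10^0.75 = 5.62

5.62


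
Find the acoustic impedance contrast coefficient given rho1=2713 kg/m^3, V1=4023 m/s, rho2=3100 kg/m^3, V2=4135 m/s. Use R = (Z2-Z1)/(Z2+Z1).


Z1 = 2713 * 4023 = 10914399
Z2 = 3100 * 4135 = 12818500
R = (12818500 - 10914399) / (12818500 + 10914399) = 1904101 / 23732899 = 0.0802

0.0802


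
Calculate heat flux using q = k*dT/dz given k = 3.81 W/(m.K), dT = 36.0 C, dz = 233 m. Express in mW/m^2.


q = k * dT / dz * 1000
= 3.81 * 36.0 / 233 * 1000
= 0.58867 * 1000
= 588.6695 mW/m^2

588.6695


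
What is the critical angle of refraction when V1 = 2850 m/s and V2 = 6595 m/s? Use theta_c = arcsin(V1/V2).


V1/V2 = 2850/6595 = 0.432146
theta_c = arcsin(0.432146) = 25.6038 degrees

25.6038


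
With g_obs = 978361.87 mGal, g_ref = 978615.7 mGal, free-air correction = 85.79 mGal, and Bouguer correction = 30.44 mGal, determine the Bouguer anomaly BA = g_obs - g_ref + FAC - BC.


BA = g_obs - g_ref + FAC - BC
= 978361.87 - 978615.7 + 85.79 - 30.44
= -198.48 mGal

-198.48


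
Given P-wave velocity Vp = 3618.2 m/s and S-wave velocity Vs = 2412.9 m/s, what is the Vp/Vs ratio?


Vp/Vs = 3618.2 / 2412.9
= 1.4995

1.4995


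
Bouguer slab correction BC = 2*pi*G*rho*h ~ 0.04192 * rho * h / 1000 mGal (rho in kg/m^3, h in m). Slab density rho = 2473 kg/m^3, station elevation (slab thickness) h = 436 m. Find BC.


BC = 0.04192 * rho * h / 1000
= 0.04192 * 2473 * 436 / 1000
= 45.1993 mGal

45.1993


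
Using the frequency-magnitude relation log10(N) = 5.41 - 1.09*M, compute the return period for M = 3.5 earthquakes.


log10(N) = 5.41 - 1.09*3.5 = 1.595
N = 10^1.595 = 39.355008
T = 1/N = 1/39.355008 = 0.0254 years

0.0254


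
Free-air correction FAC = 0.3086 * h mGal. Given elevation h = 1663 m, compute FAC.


FAC = 0.3086 * h
= 0.3086 * 1663
= 513.2018 mGal

513.2018


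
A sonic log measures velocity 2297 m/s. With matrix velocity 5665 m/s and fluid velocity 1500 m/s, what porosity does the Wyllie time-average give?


1/V - 1/Vm = 1/2297 - 1/5665 = 0.00025883
1/Vf - 1/Vm = 1/1500 - 1/5665 = 0.00049014
phi = 0.00025883 / 0.00049014 = 0.5281

0.5281


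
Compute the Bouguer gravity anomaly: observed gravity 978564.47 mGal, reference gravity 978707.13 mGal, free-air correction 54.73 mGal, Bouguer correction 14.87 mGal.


BA = g_obs - g_ref + FAC - BC
= 978564.47 - 978707.13 + 54.73 - 14.87
= -102.8 mGal

-102.8


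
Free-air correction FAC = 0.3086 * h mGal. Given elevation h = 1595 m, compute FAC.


FAC = 0.3086 * h
= 0.3086 * 1595
= 492.217 mGal

492.217


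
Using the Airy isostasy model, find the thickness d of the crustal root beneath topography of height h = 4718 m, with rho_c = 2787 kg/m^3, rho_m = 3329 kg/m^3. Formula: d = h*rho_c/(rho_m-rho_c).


rho_m - rho_c = 3329 - 2787 = 542
d = 4718 * 2787 / 542
= 13149066 / 542
= 24260.27 m

24260.27


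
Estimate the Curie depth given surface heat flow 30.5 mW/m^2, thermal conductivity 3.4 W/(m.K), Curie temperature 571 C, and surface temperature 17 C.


T_Curie - T_surf = 571 - 17 = 554 C
Convert q to W/m^2: 30.5 mW/m^2 = 0.0305 W/m^2
d = 554 * 3.4 / 0.0305 = 61757.38 m

61757.38


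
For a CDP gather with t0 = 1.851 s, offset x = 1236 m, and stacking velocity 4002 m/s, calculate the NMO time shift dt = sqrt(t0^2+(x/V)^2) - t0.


x/Vnmo = 1236/4002 = 0.308846
(x/Vnmo)^2 = 0.095386
t0^2 = 3.426201
sqrt(3.426201 + 0.095386) = 1.876589
dt = 1.876589 - 1.851 = 0.025589

0.025589


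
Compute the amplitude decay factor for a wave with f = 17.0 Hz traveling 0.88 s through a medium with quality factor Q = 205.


pi*f*t/Q = pi*17.0*0.88/205 = 0.22926
A/A0 = exp(-0.22926) = 0.795122

0.795122


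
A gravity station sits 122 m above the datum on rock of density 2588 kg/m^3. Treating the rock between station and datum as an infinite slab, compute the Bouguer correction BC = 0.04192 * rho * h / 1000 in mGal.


BC = 0.04192 * rho * h / 1000
= 0.04192 * 2588 * 122 / 1000
= 13.2357 mGal

13.2357


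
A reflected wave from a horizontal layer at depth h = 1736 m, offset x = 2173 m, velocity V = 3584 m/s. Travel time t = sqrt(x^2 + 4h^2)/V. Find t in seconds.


x^2 + 4h^2 = 2173^2 + 4*1736^2 = 4721929 + 12054784 = 16776713
sqrt(16776713) = 4095.9386
t = 4095.9386 / 3584 = 1.1428 s

1.1428


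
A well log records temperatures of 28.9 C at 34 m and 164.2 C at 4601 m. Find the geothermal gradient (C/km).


dT = 164.2 - 28.9 = 135.3 C
dz = 4601 - 34 = 4567 m
gradient = dT/dz * 1000 = 135.3/4567 * 1000 = 29.6256 C/km

29.6256


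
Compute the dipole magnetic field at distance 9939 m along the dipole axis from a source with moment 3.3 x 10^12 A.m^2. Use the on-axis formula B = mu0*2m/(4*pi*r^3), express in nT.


m = 3.3 x 10^12 = 3300000000000 A.m^2
2m = 6600000000000 A.m^2
r^3 = 9939^3 = 981811403019
B = (4pi*10^-7) * 6600000000000 / (4*pi * 981811403019) * 1e9
= 8293804.605477 / 12337805963740.71 * 1e9
= 672.2269 nT

672.2269


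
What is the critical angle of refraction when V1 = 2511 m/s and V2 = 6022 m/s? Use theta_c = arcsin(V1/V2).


V1/V2 = 2511/6022 = 0.416971
theta_c = arcsin(0.416971) = 24.6435 degrees

24.6435


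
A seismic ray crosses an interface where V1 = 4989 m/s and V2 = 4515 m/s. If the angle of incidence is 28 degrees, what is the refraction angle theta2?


sin(theta1) = sin(28 deg) = 0.469472
sin(theta2) = V2/V1 * sin(theta1) = 4515/4989 * 0.469472 = 0.424868
theta2 = arcsin(0.424868) = 25.1423 degrees

25.1423


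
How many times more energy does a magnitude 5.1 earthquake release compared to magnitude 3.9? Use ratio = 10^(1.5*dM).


M2 - M1 = 5.1 - 3.9 = 1.2
1.5 * 1.2 = 1.8
ratio = 10^1.8 = 63.1

63.1


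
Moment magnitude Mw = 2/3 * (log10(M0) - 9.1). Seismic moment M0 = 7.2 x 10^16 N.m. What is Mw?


log10(M0) = log10(7.2 x 10^16) = 16.8573
Mw = 2/3 * (16.8573 - 9.1)
= 2/3 * 7.7573
= 5.17

5.17


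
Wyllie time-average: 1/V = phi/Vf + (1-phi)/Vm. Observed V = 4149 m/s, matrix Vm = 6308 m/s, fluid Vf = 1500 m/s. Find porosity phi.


1/V - 1/Vm = 1/4149 - 1/6308 = 8.249e-05
1/Vf - 1/Vm = 1/1500 - 1/6308 = 0.00050814
phi = 8.249e-05 / 0.00050814 = 0.1623

0.1623


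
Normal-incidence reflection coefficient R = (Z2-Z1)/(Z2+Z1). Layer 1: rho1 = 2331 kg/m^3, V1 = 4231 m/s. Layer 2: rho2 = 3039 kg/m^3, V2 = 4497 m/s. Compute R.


Z1 = 2331 * 4231 = 9862461
Z2 = 3039 * 4497 = 13666383
R = (13666383 - 9862461) / (13666383 + 9862461) = 3803922 / 23528844 = 0.1617

0.1617


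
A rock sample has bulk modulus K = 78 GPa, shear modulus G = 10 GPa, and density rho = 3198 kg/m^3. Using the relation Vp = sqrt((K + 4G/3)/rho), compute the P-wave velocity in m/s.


First compute the effective modulus:
K + 4G/3 = 78e9 + 4*10e9/3 = 91333333333.33 Pa
Then divide by density:
91333333333.33 / 3198 = 28559516.3644 Pa/(kg/m^3)
Take the square root:
Vp = sqrt(28559516.3644) = 5344.11 m/s

5344.11


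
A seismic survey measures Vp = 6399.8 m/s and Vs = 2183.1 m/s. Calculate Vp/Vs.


Vp/Vs = 6399.8 / 2183.1
= 2.9315

2.9315


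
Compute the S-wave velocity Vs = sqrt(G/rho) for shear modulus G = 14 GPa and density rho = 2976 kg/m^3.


Convert G to Pa: G = 14e9 Pa
Compute G/rho = 14e9 / 2976 = 4704301.0753
Vs = sqrt(4704301.0753) = 2168.94 m/s

2168.94


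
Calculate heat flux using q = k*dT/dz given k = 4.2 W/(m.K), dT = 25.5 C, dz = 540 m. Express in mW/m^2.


q = k * dT / dz * 1000
= 4.2 * 25.5 / 540 * 1000
= 0.198333 * 1000
= 198.3333 mW/m^2

198.3333


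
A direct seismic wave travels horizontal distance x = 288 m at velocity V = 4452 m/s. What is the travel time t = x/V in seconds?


t = x / V
= 288 / 4452
= 0.0647 s

0.0647


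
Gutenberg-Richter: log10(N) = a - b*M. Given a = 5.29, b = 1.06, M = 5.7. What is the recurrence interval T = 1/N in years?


log10(N) = 5.29 - 1.06*5.7 = -0.752
N = 10^-0.752 = 0.177011
T = 1/N = 1/0.177011 = 5.6494 years

5.6494


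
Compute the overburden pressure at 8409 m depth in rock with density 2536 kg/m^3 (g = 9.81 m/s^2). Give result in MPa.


P = rho * g * z / 1e6
= 2536 * 9.81 * 8409 / 1e6
= 209200447.44 / 1e6
= 209.2004 MPa

209.2004


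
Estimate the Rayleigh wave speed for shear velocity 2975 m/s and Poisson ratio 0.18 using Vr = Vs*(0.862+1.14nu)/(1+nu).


Numerator factor = 0.862 + 1.14*0.18 = 1.0672
Denominator = 1 + 0.18 = 1.18
Vr = 2975 * 1.0672 / 1.18 = 2690.61 m/s

2690.61


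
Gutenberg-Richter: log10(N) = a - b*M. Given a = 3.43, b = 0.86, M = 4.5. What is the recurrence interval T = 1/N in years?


log10(N) = 3.43 - 0.86*4.5 = -0.44
N = 10^-0.44 = 0.363078
T = 1/N = 1/0.363078 = 2.7542 years

2.7542


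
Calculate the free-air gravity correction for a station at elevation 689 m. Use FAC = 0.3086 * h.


FAC = 0.3086 * h
= 0.3086 * 689
= 212.6254 mGal

212.6254


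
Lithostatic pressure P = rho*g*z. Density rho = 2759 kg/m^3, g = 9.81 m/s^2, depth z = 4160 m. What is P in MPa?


P = rho * g * z / 1e6
= 2759 * 9.81 * 4160 / 1e6
= 112593686.4 / 1e6
= 112.5937 MPa

112.5937


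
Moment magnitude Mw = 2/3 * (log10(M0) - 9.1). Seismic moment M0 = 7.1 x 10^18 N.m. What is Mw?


log10(M0) = log10(7.1 x 10^18) = 18.8513
Mw = 2/3 * (18.8513 - 9.1)
= 2/3 * 9.7513
= 6.5

6.5


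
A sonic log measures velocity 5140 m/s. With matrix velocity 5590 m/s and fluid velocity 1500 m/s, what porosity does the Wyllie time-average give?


1/V - 1/Vm = 1/5140 - 1/5590 = 1.566e-05
1/Vf - 1/Vm = 1/1500 - 1/5590 = 0.00048778
phi = 1.566e-05 / 0.00048778 = 0.0321

0.0321


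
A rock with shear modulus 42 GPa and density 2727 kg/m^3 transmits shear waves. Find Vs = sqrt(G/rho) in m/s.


Convert G to Pa: G = 42e9 Pa
Compute G/rho = 42e9 / 2727 = 15401540.154
Vs = sqrt(15401540.154) = 3924.48 m/s

3924.48


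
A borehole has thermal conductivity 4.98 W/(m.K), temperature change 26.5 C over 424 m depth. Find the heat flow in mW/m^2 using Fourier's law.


q = k * dT / dz * 1000
= 4.98 * 26.5 / 424 * 1000
= 0.31125 * 1000
= 311.25 mW/m^2

311.25


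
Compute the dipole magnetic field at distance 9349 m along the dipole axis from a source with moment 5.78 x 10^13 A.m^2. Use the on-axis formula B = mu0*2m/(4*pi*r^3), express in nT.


m = 5.78 x 10^13 = 57800000000000 A.m^2
2m = 115600000000000 A.m^2
r^3 = 9349^3 = 817138135549
B = (4pi*10^-7) * 115600000000000 / (4*pi * 817138135549) * 1e9
= 145267244.301992 / 10268460654435.2 * 1e9
= 14146.9349 nT

14146.9349
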